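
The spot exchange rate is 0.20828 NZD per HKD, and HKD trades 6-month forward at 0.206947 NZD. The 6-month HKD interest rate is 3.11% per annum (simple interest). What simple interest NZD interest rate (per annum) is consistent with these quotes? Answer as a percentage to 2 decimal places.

1.81%

T = 6/12 years.
By CIP, F/S equals the NZD-to-HKD growth ratio: 0.206947/0.20828 = 0.9936000.
HKD growth factor: 1 + 0.0311×6/12 = 1.015550.
So the NZD growth factor = 1.0090505.
(1.0090505 − 1)/T = 0.018101, i.e. 1.81%.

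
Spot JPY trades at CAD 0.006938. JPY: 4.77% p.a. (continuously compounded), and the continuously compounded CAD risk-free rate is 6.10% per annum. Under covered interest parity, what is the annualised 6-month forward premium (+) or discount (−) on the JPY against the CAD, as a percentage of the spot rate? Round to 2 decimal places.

+1.33%

T = 6/12 years.
CIP forward (CAD per JPY) = 0.006938 × 1.0309699/1.0241367 = 0.006984291.
Annualised premium = (F − S)/S × (1/T) = (0.006984291 − 0.006938)/0.006938 ÷ (6/12) = 1.33%.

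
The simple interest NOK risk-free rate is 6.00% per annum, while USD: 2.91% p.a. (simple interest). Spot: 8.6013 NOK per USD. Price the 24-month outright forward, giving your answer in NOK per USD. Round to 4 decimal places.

T = 2 years.
NOK growth factor: 1 + 0.0600×2 = 1.120000.
USD accumulates by 1 + 0.0291×2 = 1.058200.
CIP: F = S · (grow NOK)/(grow USD) = 8.6013 × 1.120000/1.058200 = 9.103625 NOK per USD.

9.1036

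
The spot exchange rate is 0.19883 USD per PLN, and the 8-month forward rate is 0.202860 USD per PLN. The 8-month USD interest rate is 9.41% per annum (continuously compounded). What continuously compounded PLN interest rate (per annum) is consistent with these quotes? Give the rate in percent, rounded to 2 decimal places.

T = 8/12 years.
F/S = 0.20286/0.19883 = 1.0202686 = (growth of USD) / (growth of PLN).
USD growth factor: e^(0.0941×8/12) = 1.0647429.
That pins the PLN growth at 1.0435908.
r = ln(1.0435908)/(8/12) = 0.064001 → 6.40%.

6.40%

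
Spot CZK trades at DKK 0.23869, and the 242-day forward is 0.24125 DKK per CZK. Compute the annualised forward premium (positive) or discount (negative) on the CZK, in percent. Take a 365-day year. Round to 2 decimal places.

T = 242/365 years.
(F − S)/S = (0.24125 − 0.23869)/0.23869 = 0.0107252.
Per annum: 0.0107252 / (242/365) = 0.016176 = 1.62%.

+1.62%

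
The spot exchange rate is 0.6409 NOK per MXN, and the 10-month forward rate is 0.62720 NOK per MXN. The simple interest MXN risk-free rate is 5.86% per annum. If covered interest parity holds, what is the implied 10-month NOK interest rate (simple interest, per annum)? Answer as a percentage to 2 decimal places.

T = 10/12 years.
F/S = 0.6272/0.6409 = 0.9786238 = (growth of NOK) / (growth of MXN).
MXN growth factor: 1 + 0.0586×10/12 = 1.0488333.
So the NOK growth factor = 1.0264132.
r = (1.0264132 − 1)/(10/12) = 0.031696 → 3.17%.

3.17%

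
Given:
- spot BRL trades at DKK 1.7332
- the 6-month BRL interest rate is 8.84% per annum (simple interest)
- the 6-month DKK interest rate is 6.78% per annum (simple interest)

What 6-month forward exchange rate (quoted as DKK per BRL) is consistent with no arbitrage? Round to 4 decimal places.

T = 6/12 years.
Growth of 1 DKK over T: 1 + 0.0678×6/12 = 1.033900.
BRL growth factor: 1 + 0.0884×6/12 = 1.044200.
So F = 1.7332 × 1.033900 / 1.044200 = 1.716104 (DKK/BRL).

1.7161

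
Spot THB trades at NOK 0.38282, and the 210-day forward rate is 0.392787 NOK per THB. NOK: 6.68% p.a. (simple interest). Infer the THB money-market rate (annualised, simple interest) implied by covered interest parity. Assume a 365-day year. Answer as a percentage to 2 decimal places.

T = 210/365 years.
CIP gives F = S · g_NOK/g_THB, so g_NOK/g_THB = 0.392787/0.38282 = 1.0260357.
NOK growth factor: 1 + 0.0668×210/365 = 1.0384329.
Hence g_THB = 1.0120826.
r = (1.0120826 − 1)/(210/365) = 0.021001 → 2.10%.

2.10%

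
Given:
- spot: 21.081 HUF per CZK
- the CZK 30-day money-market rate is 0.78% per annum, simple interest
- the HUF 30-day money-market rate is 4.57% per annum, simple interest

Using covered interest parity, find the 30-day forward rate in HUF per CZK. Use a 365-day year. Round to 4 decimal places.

T = 30/365 years.
HUF growth factor: 1 + 0.0457×30/365 = 1.00375616.
CZK growth factor: 1 + 0.0078×30/365 = 1.0006411.
Forward (HUF per CZK) = 21.081 × 1.00375616 / 1.0006411 = 21.146627.

21.1466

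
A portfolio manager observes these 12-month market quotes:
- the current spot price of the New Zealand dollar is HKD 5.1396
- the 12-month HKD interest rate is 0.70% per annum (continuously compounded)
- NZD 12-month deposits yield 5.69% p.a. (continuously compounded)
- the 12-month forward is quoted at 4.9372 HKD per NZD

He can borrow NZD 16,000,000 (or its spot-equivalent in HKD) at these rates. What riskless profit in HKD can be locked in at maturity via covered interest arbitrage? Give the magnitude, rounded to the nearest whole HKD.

T = 1 year.
Keep in NZD, deliver into the forward: 16,000,000·1.0585499501·4.9372 = HKD 83,620,365.02.
Swap to HKD now, deposit: 16,000,000·5.1396·1.0070245573 = HKD 82,811,254.64.
The quoted forward overvalues NZD, so borrow HKD, buy NZD at spot, deposit the NZD at 5.69%, and sell the proceeds forward at 4.9372.
Arbitrage profit = |83,620,365.02 − 82,811,254.64| = HKD 809,110.

HKD 809,110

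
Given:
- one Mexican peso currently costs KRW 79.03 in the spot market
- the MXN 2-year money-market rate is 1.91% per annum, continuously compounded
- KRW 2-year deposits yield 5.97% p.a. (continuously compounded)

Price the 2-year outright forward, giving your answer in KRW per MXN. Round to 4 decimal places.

T = 2 years.
KRW growth factor: e^(0.0597×2) = 1.12682056.
MXN accumulates by e^(0.0191×2) = 1.038939.
CIP: F = S · (grow KRW)/(grow MXN) = 79.03 × 1.12682056/1.038939 = 85.714974 KRW per MXN.

85.7150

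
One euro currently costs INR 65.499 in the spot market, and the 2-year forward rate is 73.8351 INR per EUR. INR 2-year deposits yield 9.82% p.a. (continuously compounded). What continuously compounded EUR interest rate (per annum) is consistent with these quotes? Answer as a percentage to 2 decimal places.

3.83%

T = 2 years.
F/S = 73.8351/65.499 = 1.1272706 = (growth of INR) / (growth of EUR).
INR growth factor: e^(0.0982×2) = 1.2170136.
Hence g_EUR = 1.0796109.
r = ln(1.0796109)/2 = 0.038300 → 3.83%.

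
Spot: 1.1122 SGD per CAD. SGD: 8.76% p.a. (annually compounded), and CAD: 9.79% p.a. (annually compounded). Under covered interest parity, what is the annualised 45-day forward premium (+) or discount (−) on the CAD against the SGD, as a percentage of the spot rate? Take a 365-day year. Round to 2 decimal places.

-0.94%

T = 45/365 years.
CIP forward (SGD per CAD) = 1.1122 × 1.0104067/1.0115815 = 1.1109083.
(F − S)/S ÷ T = (1.1109083 − 1.1122)/1.1122/(45/365) = -0.009420 → -0.94%.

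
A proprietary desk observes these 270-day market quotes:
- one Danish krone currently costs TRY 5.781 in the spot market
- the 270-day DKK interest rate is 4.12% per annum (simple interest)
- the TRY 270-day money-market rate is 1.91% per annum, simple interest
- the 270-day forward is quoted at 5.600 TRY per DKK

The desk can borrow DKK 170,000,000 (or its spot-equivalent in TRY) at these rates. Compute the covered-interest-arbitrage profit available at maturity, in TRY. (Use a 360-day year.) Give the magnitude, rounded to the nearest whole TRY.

T = 270/360 years.
Route A — deposit DKK, sell forward: 170,000,000 × 1.030900 × 5.600 = TRY 981,416,800.00.
Route B — convert at spot, deposit TRY: 170,000,000 × 5.781 × 1.014325 = TRY 996,848,180.25.
The quoted forward undervalues DKK, so borrow DKK, convert to TRY at spot, deposit the TRY at 1.91%, and buy DKK forward at 5.600 to cover the loan.
The gap between the two covered legs is TRY 15,431,380.

TRY 15,431,380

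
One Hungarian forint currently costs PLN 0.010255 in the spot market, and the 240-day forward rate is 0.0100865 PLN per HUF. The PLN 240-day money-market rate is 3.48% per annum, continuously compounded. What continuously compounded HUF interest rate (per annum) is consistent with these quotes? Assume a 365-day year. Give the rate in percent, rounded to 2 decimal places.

6.00%

T = 240/365 years.
CIP gives F = S · g_PLN/g_HUF, so g_PLN/g_HUF = 0.0100865/0.010255 = 0.9835690.
The PLN side grows by e^(0.0348×240/365) = 1.023146.
So the HUF growth factor = 1.0402382.
Take logs: ln 1.0402382 / (240/365) = 0.059996, so 6.00%.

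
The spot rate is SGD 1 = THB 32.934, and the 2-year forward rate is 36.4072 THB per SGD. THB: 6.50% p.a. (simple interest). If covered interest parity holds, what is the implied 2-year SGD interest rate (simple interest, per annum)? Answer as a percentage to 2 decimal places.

1.11%

T = 2 years.
By CIP, F/S equals the THB-to-SGD growth ratio: 36.4072/32.934 = 1.1054594.
THB growth factor: 1 + 0.0650×2 = 1.130000.
So the SGD growth factor = 1.0221995.
r = (1.0221995 − 1)/2 = 0.011100 → 1.11%.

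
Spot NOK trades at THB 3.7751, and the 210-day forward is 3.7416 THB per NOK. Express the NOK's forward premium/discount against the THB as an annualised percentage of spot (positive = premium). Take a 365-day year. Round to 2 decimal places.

-1.54%

T = 210/365 years.
Period premium: (3.7416 − 3.7751)/3.7751 = -0.0088739.
Annualise by dividing by T: -0.0088739 / (210/365) = -0.015424 → -1.54%.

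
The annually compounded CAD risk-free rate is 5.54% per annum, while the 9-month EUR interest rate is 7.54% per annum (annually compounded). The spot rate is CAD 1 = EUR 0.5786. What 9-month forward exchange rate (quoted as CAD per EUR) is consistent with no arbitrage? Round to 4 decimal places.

1.7041

T = 9/12 years.
Growth of 1 EUR over T: (1 + 0.0754)^(9/12) = 1.0560331.
Growth of 1 CAD over T: (1 + 0.0554)^(9/12) = 1.0412687.
Forward (EUR per CAD) = 0.5786 × 1.0560331 / 1.0412687 = 0.5868041.
Quoted the other way: 1/0.5868041 = 1.7041 CAD per EUR.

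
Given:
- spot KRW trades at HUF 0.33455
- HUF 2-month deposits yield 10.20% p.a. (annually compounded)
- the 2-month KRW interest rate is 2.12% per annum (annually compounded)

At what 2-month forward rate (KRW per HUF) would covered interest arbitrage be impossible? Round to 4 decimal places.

T = 2/12 years.
HUF growth factor: (1 + 0.1020)^(2/12) = 1.0163195.
Growth of 1 KRW over T: (1 + 0.0212)^(2/12) = 1.0035025.
So F = 0.33455 × 1.0163195 / 1.0035025 = 0.3388230 (HUF/KRW).
Invert for KRW per HUF: 1 / 0.3388230 = 2.9514.

2.9514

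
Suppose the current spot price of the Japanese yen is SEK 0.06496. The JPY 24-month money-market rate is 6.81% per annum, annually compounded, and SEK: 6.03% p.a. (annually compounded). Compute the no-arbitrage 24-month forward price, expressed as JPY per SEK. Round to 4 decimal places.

T = 2 years.
SEK accumulates by (1 + 0.0603)^2 = 1.12423609.
Growth of 1 JPY over T: (1 + 0.0681)^2 = 1.14083761.
So F = 0.06496 × 1.12423609 / 1.14083761 = 0.064014699 (SEK/JPY).
Quoted the other way: 1/0.064014699 = 15.6214 JPY per SEK.

15.6214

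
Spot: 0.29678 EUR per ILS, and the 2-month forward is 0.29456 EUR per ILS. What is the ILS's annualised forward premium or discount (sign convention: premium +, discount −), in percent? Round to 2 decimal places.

-4.49%

T = 2/12 years.
ILS trades forward at -0.74803% vs spot over the period.
×(1/T) gives -4.49% p.a.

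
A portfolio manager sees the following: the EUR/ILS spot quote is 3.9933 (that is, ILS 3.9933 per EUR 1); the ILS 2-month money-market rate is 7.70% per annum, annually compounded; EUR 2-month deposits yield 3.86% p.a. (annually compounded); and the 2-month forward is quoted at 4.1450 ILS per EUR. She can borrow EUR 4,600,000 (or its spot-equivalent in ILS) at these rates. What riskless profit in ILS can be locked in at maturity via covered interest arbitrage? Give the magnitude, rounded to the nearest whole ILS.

ILS 590,045

T = 2/12 years.
Keep in EUR, deliver into the forward: 4,600,000·1.0063322398·4.1450 = ILS 19,187,736.82.
Swap to ILS now, deposit: 4,600,000·3.9933·1.0124399737 = ILS 18,597,692.12.
The quoted forward overvalues EUR, so borrow ILS, buy EUR at spot, deposit the EUR at 3.86%, and sell the proceeds forward at 4.1450.
Arbitrage profit = |19,187,736.82 − 18,597,692.12| = ILS 590,045.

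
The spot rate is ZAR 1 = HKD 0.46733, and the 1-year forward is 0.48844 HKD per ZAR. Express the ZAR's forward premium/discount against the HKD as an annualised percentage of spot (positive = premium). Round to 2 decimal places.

T = 1 year.
ZAR trades forward at +4.51715% vs spot over the period.
Annualise by dividing by T: 0.0451715 / 1 = 0.045172 → 4.52%.

+4.52%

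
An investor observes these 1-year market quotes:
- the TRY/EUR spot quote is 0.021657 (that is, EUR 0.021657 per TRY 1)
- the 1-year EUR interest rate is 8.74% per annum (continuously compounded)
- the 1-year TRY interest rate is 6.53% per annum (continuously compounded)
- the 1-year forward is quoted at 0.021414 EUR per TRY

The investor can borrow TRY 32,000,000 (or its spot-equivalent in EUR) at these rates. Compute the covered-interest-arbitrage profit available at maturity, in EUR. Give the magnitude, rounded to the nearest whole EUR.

T = 1 year.
Keep in TRY, deliver into the forward: 32,000,000·1.06747922·0.021414 = EUR 731,488.00.
Swap to EUR now, deposit: 32,000,000·0.021657·1.09133313 = EUR 756,320.05.
The quoted forward undervalues TRY, so borrow TRY, convert to EUR at spot, deposit the EUR at 8.74%, and buy TRY forward at 0.021414 to cover the loan.
Arbitrage profit = |731,488.00 − 756,320.05| = EUR 24,832.

EUR 24,832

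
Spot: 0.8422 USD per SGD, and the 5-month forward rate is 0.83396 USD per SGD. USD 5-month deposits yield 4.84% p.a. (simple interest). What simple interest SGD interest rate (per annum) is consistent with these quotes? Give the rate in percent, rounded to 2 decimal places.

7.26%

T = 5/12 years.
CIP gives F = S · g_USD/g_SGD, so g_USD/g_SGD = 0.83396/0.8422 = 0.9902161.
USD growth factor: 1 + 0.0484×5/12 = 1.0201667.
So the SGD growth factor = 1.0302465.
r = (1.0302465 − 1)/(5/12) = 0.072592 → 7.26%.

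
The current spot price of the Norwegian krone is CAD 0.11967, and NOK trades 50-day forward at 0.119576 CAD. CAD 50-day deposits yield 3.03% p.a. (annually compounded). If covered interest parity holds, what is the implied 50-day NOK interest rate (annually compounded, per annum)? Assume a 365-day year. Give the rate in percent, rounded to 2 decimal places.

T = 50/365 years.
F/S = 0.119576/0.11967 = 0.9992145 = (growth of CAD) / (growth of NOK).
The CAD side grows by (1 + 0.0303)^(50/365) = 1.0040974.
Hence g_NOK = 1.0048867.
Annualise: 1.0048867^(365/50) − 1 = 0.036227 = 3.62%.

3.62%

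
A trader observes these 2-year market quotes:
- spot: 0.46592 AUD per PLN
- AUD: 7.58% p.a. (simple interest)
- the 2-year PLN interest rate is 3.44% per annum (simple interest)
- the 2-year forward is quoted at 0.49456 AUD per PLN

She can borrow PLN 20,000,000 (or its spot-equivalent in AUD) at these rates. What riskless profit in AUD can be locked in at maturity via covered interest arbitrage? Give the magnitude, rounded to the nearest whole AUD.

T = 2 years.
Route A — deposit PLN, sell forward: 20,000,000 × 1.068800 × 0.49456 = AUD 10,571,714.56.
Route B — convert at spot, deposit AUD: 20,000,000 × 0.46592 × 1.151600 = AUD 10,731,069.44.
The quoted forward undervalues PLN, so borrow PLN, convert to AUD at spot, deposit the AUD at 7.58%, and buy PLN forward at 0.49456 to cover the loan.
The gap between the two covered legs is AUD 159,355.

AUD 159,355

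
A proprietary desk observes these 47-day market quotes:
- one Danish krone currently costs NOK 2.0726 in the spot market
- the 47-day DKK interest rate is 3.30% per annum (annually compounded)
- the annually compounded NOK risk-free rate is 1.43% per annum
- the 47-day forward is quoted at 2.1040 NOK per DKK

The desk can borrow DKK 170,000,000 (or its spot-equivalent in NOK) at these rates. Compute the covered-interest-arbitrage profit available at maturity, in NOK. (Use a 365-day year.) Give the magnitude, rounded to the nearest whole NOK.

NOK 6,191,699

T = 47/365 years.
Invest the DKK and cover forward: 170,000,000 × 1.00418945802 × 2.1040 = NOK 359,178,485.34.
Convert at spot and invest in NOK: 170,000,000 × 2.0726 × 1.00183000066 = NOK 352,986,786.09.
The quoted forward overvalues DKK, so borrow NOK, buy DKK at spot, deposit the DKK at 3.30%, and sell the proceeds forward at 2.1040.
The gap between the two covered legs is NOK 6,191,699.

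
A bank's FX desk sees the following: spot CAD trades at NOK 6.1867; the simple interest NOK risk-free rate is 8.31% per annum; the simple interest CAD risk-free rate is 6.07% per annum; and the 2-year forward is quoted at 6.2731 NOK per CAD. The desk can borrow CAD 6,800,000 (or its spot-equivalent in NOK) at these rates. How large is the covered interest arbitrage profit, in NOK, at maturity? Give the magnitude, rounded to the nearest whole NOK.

T = 2 years.
Invest the CAD and cover forward: 6,800,000 × 1.121400 × 6.2731 = NOK 47,835,649.51.
Convert at spot and invest in NOK: 6,800,000 × 6.1867 × 1.166200 = NOK 49,061,520.87.
The quoted forward undervalues CAD, so borrow CAD, convert to NOK at spot, deposit the NOK at 8.31%, and buy CAD forward at 6.2731 to cover the loan.
Profit = 49,061,520.87 − 47,835,649.51 = NOK 1,225,871.

NOK 1,225,871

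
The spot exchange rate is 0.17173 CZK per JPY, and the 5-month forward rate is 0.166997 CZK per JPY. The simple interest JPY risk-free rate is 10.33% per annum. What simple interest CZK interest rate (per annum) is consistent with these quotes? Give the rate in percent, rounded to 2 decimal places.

T = 5/12 years.
F/S = 0.166997/0.17173 = 0.9724393 = (growth of CZK) / (growth of JPY).
The JPY side grows by 1 + 0.1033×5/12 = 1.0430417.
That pins the CZK growth at 1.0142947.
r = (1.0142947 − 1)/(5/12) = 0.034307 → 3.43%.

3.43%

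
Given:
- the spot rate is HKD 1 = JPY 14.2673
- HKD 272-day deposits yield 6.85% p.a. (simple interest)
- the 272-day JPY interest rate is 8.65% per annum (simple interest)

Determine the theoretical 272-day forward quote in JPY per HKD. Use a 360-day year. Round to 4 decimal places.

14.4518

T = 272/360 years.
Growth of 1 JPY over T: 1 + 0.0865×272/360 = 1.06535556.
Growth of 1 HKD over T: 1 + 0.0685×272/360 = 1.05175556.
Forward (JPY per HKD) = 14.2673 × 1.06535556 / 1.05175556 = 14.451787.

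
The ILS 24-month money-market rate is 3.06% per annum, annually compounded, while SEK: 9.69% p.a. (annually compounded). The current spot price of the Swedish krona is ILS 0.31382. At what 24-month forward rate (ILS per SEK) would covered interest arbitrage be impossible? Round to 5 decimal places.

0.27703

T = 2 years.
ILS accumulates by (1 + 0.0306)^2 = 1.0621364.
SEK accumulates by (1 + 0.0969)^2 = 1.2031896.
Forward (ILS per SEK) = 0.31382 × 1.0621364 / 1.2031896 = 0.2770300.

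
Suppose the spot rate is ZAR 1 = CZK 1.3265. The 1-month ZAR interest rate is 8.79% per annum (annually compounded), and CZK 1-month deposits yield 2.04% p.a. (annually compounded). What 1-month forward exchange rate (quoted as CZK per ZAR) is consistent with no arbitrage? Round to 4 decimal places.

T = 1/12 years.
Growth of 1 CZK over T: (1 + 0.0204)^(1/12) = 1.0016843.
ZAR accumulates by (1 + 0.0879)^(1/12) = 1.0070455.
So F = 1.3265 × 1.0016843 / 1.0070455 = 1.319438 (CZK/ZAR).

1.3194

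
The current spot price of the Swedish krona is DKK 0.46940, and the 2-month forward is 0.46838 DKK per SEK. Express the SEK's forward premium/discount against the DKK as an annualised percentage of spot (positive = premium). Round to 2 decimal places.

T = 2/12 years.
(F − S)/S = (0.46838 − 0.4694)/0.4694 = -0.0021730.
Per annum: -0.0021730 / (2/12) = -0.013038 = -1.30%.

-1.30%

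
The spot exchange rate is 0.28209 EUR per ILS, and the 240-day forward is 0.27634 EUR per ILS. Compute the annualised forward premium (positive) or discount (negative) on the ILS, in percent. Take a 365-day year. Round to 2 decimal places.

-3.10%

T = 240/365 years.
ILS trades forward at -2.03836% vs spot over the period.
Annualise by dividing by T: -0.0203836 / (240/365) = -0.031000 → -3.10%.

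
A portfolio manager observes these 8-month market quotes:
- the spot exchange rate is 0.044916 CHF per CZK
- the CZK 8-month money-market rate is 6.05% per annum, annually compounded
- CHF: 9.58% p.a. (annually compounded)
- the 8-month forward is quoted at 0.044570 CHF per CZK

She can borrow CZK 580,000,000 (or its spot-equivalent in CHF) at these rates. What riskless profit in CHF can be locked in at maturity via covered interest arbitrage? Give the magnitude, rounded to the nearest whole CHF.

T = 8/12 years.
Route A — deposit CZK, sell forward: 580,000,000 × 1.0399372034 × 0.044570 = CHF 26,883,000.67.
Route B — convert at spot, deposit CHF: 580,000,000 × 0.044916 × 1.0628880657 = CHF 27,689,594.61.
The quoted forward undervalues CZK, so borrow CZK, convert to CHF at spot, deposit the CHF at 9.58%, and buy CZK forward at 0.044570 to cover the loan.
Profit = 27,689,594.61 − 26,883,000.67 = CHF 806,594.

CHF 806,594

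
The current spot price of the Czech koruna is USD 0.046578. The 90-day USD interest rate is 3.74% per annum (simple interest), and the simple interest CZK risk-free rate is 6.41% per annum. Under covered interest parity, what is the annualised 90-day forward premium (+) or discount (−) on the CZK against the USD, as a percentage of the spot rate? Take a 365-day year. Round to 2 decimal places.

T = 90/365 years.
F = S · g_USD/g_CZK = 0.046578 × 1.0092219/1.0158055 = 0.046276120.
(F − S)/S ÷ T = (0.046276120 − 0.046578)/0.046578/(90/365) = -0.026285 → -2.63%.

-2.63%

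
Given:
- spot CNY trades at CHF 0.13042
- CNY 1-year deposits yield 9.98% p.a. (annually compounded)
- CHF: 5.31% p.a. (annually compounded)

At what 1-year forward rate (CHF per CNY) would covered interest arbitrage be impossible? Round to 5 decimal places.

T = 1 year.
Growth of 1 CHF over T: (1 + 0.0531)^1 = 1.053100.
CNY growth factor: (1 + 0.0998)^1 = 1.099800.
So F = 0.13042 × 1.053100 / 1.099800 = 0.1248821 (CHF/CNY).

0.12488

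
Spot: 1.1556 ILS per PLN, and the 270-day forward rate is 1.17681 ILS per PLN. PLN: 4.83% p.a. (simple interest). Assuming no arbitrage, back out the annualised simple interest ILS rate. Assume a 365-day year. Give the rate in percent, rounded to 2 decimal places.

7.40%

T = 270/365 years.
F/S = 1.17681/1.1556 = 1.0183541 = (growth of ILS) / (growth of PLN).
The PLN side grows by 1 + 0.0483×270/365 = 1.0357288.
That pins the ILS growth at 1.0547387.
r = (1.0547387 − 1)/(270/365) = 0.073999 → 7.40%.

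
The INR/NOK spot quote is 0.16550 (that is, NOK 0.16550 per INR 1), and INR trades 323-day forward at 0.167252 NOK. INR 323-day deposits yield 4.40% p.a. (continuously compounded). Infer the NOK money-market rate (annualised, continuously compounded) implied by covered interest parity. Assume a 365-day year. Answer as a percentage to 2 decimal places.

5.59%

T = 323/365 years.
By CIP, F/S equals the NOK-to-INR growth ratio: 0.167252/0.1655 = 1.0105861.
The INR side grows by e^(0.0440×323/365) = 1.039705.
Hence g_NOK = 1.0507114.
r = ln(1.0507114)/(323/365) = 0.055900 → 5.59%.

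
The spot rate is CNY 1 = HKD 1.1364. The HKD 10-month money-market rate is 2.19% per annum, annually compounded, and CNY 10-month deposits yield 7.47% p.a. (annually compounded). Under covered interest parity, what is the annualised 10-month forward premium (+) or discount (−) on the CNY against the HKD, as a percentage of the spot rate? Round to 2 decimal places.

T = 10/12 years.
No-arbitrage forward: 1.1364 × 1.018217 / 1.0618733 = 1.0896797 HKD/CNY.
(F − S)/S ÷ T = (1.0896797 − 1.1364)/1.1364/(10/12) = -0.049335 → -4.93%.

-4.93%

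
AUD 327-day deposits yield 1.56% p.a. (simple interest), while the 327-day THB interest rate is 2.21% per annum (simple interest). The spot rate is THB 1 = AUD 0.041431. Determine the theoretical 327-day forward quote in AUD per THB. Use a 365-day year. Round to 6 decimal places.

T = 327/365 years.
AUD accumulates by 1 + 0.0156×327/365 = 1.0139759.
THB accumulates by 1 + 0.0221×327/365 = 1.0197992.
Forward (AUD per THB) = 0.041431 × 1.0139759 / 1.0197992 = 0.04119442.

0.041194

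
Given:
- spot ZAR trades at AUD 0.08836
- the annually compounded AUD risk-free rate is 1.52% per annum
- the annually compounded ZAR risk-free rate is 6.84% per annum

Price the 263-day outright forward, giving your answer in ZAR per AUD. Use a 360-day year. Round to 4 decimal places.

T = 263/360 years.
AUD growth factor: (1 + 0.0152)^(263/360) = 1.01108185.
ZAR accumulates by (1 + 0.0684)^(263/360) = 1.04952236.
So F = 0.08836 × 1.01108185 / 1.04952236 = 0.085123667 (AUD/ZAR).
Quoted the other way: 1/0.085123667 = 11.7476 ZAR per AUD.

11.7476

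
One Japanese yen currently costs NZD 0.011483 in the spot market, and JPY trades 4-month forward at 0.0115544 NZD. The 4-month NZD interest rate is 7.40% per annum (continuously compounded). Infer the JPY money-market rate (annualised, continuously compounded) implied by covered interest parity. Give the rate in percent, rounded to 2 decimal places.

T = 4/12 years.
CIP gives F = S · g_NZD/g_JPY, so g_NZD/g_JPY = 0.0115544/0.011483 = 1.0062179.
NZD growth factor: e^(0.0740×4/12) = 1.0249734.
That pins the JPY growth at 1.0186396.
Take logs: ln 1.0186396 / (4/12) = 0.055404, so 5.54%.

5.54%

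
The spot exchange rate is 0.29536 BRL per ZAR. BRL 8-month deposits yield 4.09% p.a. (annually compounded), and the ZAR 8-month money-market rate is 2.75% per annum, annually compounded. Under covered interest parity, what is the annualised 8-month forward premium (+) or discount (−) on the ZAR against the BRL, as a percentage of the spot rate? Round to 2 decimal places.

T = 8/12 years.
CIP forward (BRL per ZAR) = 0.29536 × 1.0270841/1.0182503 = 0.29792239.
Annualised premium = (F − S)/S × (1/T) = (0.29792239 − 0.29536)/0.29536 ÷ (8/12) = 1.30%.

+1.30%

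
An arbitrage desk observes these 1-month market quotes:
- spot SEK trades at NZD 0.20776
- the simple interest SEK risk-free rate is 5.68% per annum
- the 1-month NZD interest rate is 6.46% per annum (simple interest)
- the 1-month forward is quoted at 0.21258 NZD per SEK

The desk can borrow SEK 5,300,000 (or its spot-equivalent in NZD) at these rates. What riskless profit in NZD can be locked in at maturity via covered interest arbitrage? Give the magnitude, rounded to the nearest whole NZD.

T = 1/12 years.
Keep in SEK, deliver into the forward: 5,300,000·1.004733333·0.21258 = NZD 1,132,006.92.
Swap to NZD now, deposit: 5,300,000·0.20776·1.005383333 = NZD 1,107,055.74.
The quoted forward overvalues SEK, so borrow NZD, buy SEK at spot, deposit the SEK at 5.68%, and sell the proceeds forward at 0.21258.
The gap between the two covered legs is NZD 24,951.

NZD 24,951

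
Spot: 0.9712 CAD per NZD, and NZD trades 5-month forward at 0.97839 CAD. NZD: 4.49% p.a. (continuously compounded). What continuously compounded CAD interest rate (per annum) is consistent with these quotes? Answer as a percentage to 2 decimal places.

6.26%

T = 5/12 years.
By CIP, F/S equals the CAD-to-NZD growth ratio: 0.97839/0.9712 = 1.0074032.
NZD growth factor: e^(0.0449×5/12) = 1.0188844.
Hence g_CAD = 1.0264274.
r = ln(1.0264274)/(5/12) = 0.062602 → 6.26%.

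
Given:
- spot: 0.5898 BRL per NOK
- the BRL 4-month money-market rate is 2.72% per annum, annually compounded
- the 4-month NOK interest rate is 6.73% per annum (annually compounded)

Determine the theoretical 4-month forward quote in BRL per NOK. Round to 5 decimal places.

0.58232

T = 4/12 years.
BRL accumulates by (1 + 0.0272)^(4/12) = 1.0089857.
NOK growth factor: (1 + 0.0673)^(4/12) = 1.0219481.
So F = 0.5898 × 1.0089857 / 1.0219481 = 0.5823190 (BRL/NOK).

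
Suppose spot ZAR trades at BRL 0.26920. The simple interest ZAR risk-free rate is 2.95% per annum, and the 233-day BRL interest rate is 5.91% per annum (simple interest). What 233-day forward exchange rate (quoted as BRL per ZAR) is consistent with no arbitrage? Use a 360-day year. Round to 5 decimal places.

T = 233/360 years.
Growth of 1 BRL over T: 1 + 0.0591×233/360 = 1.0382508.
Growth of 1 ZAR over T: 1 + 0.0295×233/360 = 1.0190931.
CIP: F = S · (grow BRL)/(grow ZAR) = 0.2692 × 1.0382508/1.0190931 = 0.2742606 BRL per ZAR.

0.27426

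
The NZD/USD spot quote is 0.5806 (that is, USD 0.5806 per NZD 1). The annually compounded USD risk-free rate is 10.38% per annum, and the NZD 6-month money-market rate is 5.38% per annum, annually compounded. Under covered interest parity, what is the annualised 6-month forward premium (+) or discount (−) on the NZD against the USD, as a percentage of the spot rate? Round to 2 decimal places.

+4.69%

T = 6/12 years.
No-arbitrage forward: 0.5806 × 1.0506189 / 1.0265476 = 0.5942144 USD/NZD.
(F − S)/S ÷ T = (0.5942144 − 0.5806)/0.5806/(6/12) = 0.046898 → 4.69%.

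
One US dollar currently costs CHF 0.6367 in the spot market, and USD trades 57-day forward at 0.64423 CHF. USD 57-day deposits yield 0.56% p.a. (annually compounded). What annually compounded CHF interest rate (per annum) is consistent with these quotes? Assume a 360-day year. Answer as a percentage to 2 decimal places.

8.31%

T = 57/360 years.
CIP gives F = S · g_CHF/g_USD, so g_CHF/g_USD = 0.64423/0.6367 = 1.0118266.
The USD side grows by (1 + 0.0056)^(57/360) = 1.0008846.
Hence g_CHF = 1.0127217.
Annualise: 1.0127217^(360/57) − 1 = 0.083115 = 8.31%.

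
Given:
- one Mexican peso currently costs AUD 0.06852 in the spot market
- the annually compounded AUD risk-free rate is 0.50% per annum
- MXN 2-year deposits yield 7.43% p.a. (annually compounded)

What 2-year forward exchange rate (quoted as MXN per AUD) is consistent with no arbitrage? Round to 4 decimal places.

T = 2 years.
AUD growth factor: (1 + 0.0050)^2 = 1.010025.
MXN accumulates by (1 + 0.0743)^2 = 1.15412049.
Forward (AUD per MXN) = 0.06852 × 1.010025 / 1.15412049 = 0.059965067.
Quoted the other way: 1/0.059965067 = 16.6764 MXN per AUD.

16.6764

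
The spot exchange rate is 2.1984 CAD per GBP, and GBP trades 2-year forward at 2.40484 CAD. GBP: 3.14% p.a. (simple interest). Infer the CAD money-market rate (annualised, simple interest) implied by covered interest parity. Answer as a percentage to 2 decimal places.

8.13%

T = 2 years.
CIP gives F = S · g_CAD/g_GBP, so g_CAD/g_GBP = 2.40484/2.1984 = 1.0939047.
GBP growth factor: 1 + 0.0314×2 = 1.062800.
Hence g_CAD = 1.1626019.
(1.1626019 − 1)/T = 0.081301, i.e. 8.13%.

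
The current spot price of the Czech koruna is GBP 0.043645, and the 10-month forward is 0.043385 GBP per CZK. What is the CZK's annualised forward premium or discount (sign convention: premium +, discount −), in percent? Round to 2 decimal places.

T = 10/12 years.
Period premium: (0.043385 − 0.043645)/0.043645 = -0.0059572.
Annualise by dividing by T: -0.0059572 / (10/12) = -0.007149 → -0.71%.

-0.71%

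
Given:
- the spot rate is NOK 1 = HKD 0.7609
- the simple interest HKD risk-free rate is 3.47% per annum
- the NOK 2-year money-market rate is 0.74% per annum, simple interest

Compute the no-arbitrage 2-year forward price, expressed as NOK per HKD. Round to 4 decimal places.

1.2471

T = 2 years.
HKD accumulates by 1 + 0.0347×2 = 1.069400.
Growth of 1 NOK over T: 1 + 0.0074×2 = 1.014800.
Forward (HKD per NOK) = 0.7609 × 1.069400 / 1.014800 = 0.8018392.
Invert for NOK per HKD: 1 / 0.8018392 = 1.2471.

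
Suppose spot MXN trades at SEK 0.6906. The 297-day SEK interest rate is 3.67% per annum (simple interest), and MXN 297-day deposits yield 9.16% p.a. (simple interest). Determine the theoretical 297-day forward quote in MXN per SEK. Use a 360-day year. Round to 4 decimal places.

T = 297/360 years.
Growth of 1 SEK over T: 1 + 0.0367×297/360 = 1.0302775.
MXN accumulates by 1 + 0.0916×297/360 = 1.075570.
CIP: F = S · (grow SEK)/(grow MXN) = 0.6906 × 1.0302775/1.075570 = 0.6615187 SEK per MXN.
Quoted the other way: 1/0.6615187 = 1.5117 MXN per SEK.

1.5117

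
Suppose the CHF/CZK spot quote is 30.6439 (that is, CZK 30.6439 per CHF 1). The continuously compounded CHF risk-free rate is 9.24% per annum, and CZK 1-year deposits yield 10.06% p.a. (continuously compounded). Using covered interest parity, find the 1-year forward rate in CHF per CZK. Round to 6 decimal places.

0.032366

T = 1 year.
CZK accumulates by e^(0.1006×1) = 1.1058342.
CHF growth factor: e^(0.0924×1) = 1.0968035.
So F = 30.6439 × 1.1058342 / 1.0968035 = 30.89621 (CZK/CHF).
Invert for CHF per CZK: 1 / 30.89621 = 0.032366.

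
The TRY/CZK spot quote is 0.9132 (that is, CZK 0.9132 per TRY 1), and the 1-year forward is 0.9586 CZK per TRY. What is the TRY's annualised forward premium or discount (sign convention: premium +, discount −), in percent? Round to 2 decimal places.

T = 1 year.
TRY trades forward at +4.97153% vs spot over the period.
×(1/T) gives 4.97% p.a.

+4.97%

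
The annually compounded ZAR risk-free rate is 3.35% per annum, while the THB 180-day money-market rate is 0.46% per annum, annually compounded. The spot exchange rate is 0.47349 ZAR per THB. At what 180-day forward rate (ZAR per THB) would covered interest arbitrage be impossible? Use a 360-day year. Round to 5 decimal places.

0.48025

T = 180/360 years.
ZAR accumulates by (1 + 0.0335)^(180/360) = 1.016612.
Growth of 1 THB over T: (1 + 0.0046)^(180/360) = 1.0022974.
Forward (ZAR per THB) = 0.47349 × 1.016612 / 1.0022974 = 0.4802523.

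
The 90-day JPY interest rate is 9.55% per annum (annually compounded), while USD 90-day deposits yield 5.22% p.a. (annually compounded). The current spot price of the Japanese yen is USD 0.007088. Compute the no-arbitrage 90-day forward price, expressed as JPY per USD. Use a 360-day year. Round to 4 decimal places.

142.5131

T = 90/360 years.
Growth of 1 USD over T: (1 + 0.0522)^(90/360) = 1.012802056.
JPY growth factor: (1 + 0.0955)^(90/360) = 1.023064689.
So F = 0.007088 × 1.012802056 / 1.023064689 = 0.00701689839 (USD/JPY).
Quoted the other way: 1/0.00701689839 = 142.5131 JPY per USD.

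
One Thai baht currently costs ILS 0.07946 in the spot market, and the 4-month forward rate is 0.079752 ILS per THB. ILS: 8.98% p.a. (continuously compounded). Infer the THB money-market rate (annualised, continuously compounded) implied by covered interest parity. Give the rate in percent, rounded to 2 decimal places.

7.88%

T = 4/12 years.
CIP gives F = S · g_ILS/g_THB, so g_ILS/g_THB = 0.079752/0.07946 = 1.0036748.
ILS growth factor: e^(0.0898×4/12) = 1.0303858.
So the THB growth factor = 1.0266132.
r = ln(1.0266132)/(4/12) = 0.078796 → 7.88%.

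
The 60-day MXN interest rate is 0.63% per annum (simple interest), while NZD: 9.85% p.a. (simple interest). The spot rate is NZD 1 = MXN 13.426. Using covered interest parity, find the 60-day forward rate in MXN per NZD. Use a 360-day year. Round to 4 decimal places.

T = 60/360 years.
MXN accumulates by 1 + 0.0063×60/360 = 1.001050.
Growth of 1 NZD over T: 1 + 0.0985×60/360 = 1.01641667.
Forward (MXN per NZD) = 13.426 × 1.001050 / 1.01641667 = 13.223019.

13.2230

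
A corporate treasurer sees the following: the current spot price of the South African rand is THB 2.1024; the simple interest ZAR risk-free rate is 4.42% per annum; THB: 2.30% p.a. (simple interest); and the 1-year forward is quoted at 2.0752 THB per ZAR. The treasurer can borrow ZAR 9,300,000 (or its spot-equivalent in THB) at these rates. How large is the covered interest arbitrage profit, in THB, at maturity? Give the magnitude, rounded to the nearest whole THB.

THB 150,368

T = 1 year.
Keep in ZAR, deliver into the forward: 9,300,000·1.044200·2.0752 = THB 20,152,391.71.
Swap to THB now, deposit: 9,300,000·2.1024·1.023000 = THB 20,002,023.36.
The quoted forward overvalues ZAR, so borrow THB, buy ZAR at spot, deposit the ZAR at 4.42%, and sell the proceeds forward at 2.0752.
Arbitrage profit = |20,152,391.71 − 20,002,023.36| = THB 150,368.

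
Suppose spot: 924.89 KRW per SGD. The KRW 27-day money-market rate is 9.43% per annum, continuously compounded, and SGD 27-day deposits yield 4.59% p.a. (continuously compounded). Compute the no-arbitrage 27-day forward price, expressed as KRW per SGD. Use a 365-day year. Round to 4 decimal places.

928.2073

T = 27/365 years.
KRW accumulates by e^(0.0943×27/365) = 1.007000003.
SGD accumulates by e^(0.0459×27/365) = 1.003401113.
So F = 924.89 × 1.007000003 / 1.003401113 = 928.207295 (KRW/SGD).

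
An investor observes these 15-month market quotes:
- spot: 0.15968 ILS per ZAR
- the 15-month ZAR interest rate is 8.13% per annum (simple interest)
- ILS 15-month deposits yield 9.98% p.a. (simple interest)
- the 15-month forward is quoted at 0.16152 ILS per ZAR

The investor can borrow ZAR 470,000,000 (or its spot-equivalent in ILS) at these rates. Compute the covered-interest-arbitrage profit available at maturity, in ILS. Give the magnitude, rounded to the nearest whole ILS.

ILS 782,837

T = 15/12 years.
Invest the ZAR and cover forward: 470,000,000 × 1.101625 × 0.16152 = ILS 83,629,200.90.
Convert at spot and invest in ILS: 470,000,000 × 0.15968 × 1.124750 = ILS 84,412,037.60.
The quoted forward undervalues ZAR, so borrow ZAR, convert to ILS at spot, deposit the ILS at 9.98%, and buy ZAR forward at 0.16152 to cover the loan.
Arbitrage profit = |83,629,200.90 − 84,412,037.60| = ILS 782,837.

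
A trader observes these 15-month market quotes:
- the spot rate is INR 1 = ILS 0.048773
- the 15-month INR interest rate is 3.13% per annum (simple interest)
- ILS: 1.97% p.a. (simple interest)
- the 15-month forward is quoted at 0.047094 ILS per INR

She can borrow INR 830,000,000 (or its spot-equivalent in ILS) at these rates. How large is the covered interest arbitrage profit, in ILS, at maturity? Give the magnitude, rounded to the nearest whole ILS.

T = 15/12 years.
Route A — deposit INR, sell forward: 830,000,000 × 1.039125 × 0.047094 = ILS 40,617,338.78.
Route B — convert at spot, deposit ILS: 830,000,000 × 0.048773 × 1.024625 = ILS 41,478,449.15.
The quoted forward undervalues INR, so borrow INR, convert to ILS at spot, deposit the ILS at 1.97%, and buy INR forward at 0.047094 to cover the loan.
Profit = 41,478,449.15 − 40,617,338.78 = ILS 861,110.

ILS 861,110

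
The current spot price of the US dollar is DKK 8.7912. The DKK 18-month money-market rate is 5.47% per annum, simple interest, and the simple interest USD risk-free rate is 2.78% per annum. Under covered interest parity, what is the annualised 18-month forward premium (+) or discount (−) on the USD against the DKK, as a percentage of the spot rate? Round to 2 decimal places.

T = 18/12 years.
CIP forward (DKK per USD) = 8.7912 × 1.082050/1.041700 = 9.1317250.
Annualised premium = (F − S)/S × (1/T) = (9.1317250 − 8.7912)/8.7912 ÷ (18/12) = 2.58%.

+2.58%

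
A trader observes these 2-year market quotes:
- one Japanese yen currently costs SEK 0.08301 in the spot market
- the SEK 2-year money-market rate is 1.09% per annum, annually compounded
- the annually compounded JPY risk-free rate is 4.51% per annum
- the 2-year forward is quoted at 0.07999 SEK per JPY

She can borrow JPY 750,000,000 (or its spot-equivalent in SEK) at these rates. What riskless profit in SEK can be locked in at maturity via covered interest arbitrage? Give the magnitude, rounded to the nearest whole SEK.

SEK 1,903,739

T = 2 years.
Invest the JPY and cover forward: 750,000,000 × 1.09223401 × 0.07999 = SEK 65,525,848.84.
Convert at spot and invest in SEK: 750,000,000 × 0.08301 × 1.02191881 = SEK 63,622,110.31.
The quoted forward overvalues JPY, so borrow SEK, buy JPY at spot, deposit the JPY at 4.51%, and sell the proceeds forward at 0.07999.
Arbitrage profit = |65,525,848.84 − 63,622,110.31| = SEK 1,903,739.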